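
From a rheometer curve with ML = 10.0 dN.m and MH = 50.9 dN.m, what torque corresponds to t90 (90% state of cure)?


M90 = ML + 0.9 * (MH - ML)
M90 = 10.0 + 0.9 * (50.9 - 10.0)
M90 = 10.0 + 0.9 * 40.9
M90 = 46.81 dN.m

46.81 dN.m


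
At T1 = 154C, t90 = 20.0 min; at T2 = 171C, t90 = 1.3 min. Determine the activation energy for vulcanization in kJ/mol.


T1 = 427.15 K, T2 = 444.15 K
1/T1 - 1/T2 = 8.9606e-05
ln(t1/t2) = ln(20.0/1.3) = 2.7334
Ea = 8.314 * 2.7334 / 8.9606e-05 = 253611.6988 J/mol
Ea = 253.61 kJ/mol

253.61 kJ/mol


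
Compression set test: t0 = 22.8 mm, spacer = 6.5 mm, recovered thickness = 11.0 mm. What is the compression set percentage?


CS = (t0 - recovered) / (t0 - ts) * 100
= (22.8 - 11.0) / (22.8 - 6.5) * 100
= 11.8 / 16.3 * 100
= 72.4%

72.4%


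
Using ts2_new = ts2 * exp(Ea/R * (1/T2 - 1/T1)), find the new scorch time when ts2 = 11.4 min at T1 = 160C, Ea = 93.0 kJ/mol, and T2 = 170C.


Convert temperatures: T1 = 160 + 273.15 = 433.15 K, T2 = 170 + 273.15 = 443.15 K
ts2_new = 11.4 * exp(93000 / 8.314 * (1/443.15 - 1/433.15))
1/T2 - 1/T1 = -5.2097e-05
ts2_new = 6.37 min

6.37 min


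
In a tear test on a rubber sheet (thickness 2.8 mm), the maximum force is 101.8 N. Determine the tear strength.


Tear strength = force / thickness
= 101.8 / 2.8
= 36.36 N/mm

36.36 N/mm


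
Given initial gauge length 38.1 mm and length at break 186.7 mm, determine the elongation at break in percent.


Elongation = (Lf - L0) / L0 * 100
= (186.7 - 38.1) / 38.1 * 100
= 148.6 / 38.1 * 100
= 390.0%

390.0%


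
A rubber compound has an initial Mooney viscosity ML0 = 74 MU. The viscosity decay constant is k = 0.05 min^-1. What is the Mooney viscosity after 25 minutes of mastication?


ML = ML0 * exp(-k * t)
ML = 74 * exp(-0.05 * 25)
ML = 74 * 0.2865
ML = 21.2 MU

21.2 MU


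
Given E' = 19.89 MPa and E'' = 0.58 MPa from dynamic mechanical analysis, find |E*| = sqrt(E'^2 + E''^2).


|E*| = sqrt(E'^2 + E''^2)
= sqrt(19.89^2 + 0.58^2)
= sqrt(395.6121 + 0.3364)
= 19.898 MPa

19.898 MPa


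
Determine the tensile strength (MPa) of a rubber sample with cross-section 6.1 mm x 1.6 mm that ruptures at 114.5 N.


Area = width * thickness = 6.1 * 1.6 = 9.76 mm^2
TS = force / area = 114.5 / 9.76 = 11.73 MPa

11.73 MPa


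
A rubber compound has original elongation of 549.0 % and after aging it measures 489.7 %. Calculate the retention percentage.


Retention = aged / original * 100
= 489.7 / 549.0 * 100
= 89.2%

89.2%


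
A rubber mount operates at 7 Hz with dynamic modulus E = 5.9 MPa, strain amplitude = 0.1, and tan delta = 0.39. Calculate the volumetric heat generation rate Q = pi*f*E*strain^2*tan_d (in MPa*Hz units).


Q = pi * f * E * strain^2 * tan_d
= pi * 7 * 5.9 * 0.1^2 * 0.39
= pi * 7 * 5.9 * 0.0100 * 0.39
= 0.5060

Q = 0.5060


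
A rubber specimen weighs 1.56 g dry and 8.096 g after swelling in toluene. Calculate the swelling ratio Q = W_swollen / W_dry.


Q = W_swollen / W_dry
Q = 8.096 / 1.56
Q = 5.19

Q = 5.19


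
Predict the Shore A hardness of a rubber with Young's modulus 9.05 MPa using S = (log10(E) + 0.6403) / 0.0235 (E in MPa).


log10(E) = 0.0235*S - 0.6403  =>  S = (log10(E) + 0.6403) / 0.0235
log10(9.05) = 0.956649
S = (0.956649 + 0.6403) / 0.0235 = 1.596949 / 0.0235
S = 68.0

Shore A = 68.0


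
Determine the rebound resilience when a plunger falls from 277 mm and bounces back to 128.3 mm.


Resilience = h_rebound / h_drop * 100
= 128.3 / 277 * 100
= 46.3%

46.3%


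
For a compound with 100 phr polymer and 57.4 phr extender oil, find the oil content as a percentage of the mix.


Oil % = oil / (100 + oil) * 100
= 57.4 / (100 + 57.4) * 100
= 57.4 / 157.4 * 100
= 36.47%

36.47%


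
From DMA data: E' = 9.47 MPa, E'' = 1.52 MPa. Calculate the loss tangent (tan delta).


tan delta = E'' / E'
= 1.52 / 9.47
= 0.1605

tan delta = 0.1605


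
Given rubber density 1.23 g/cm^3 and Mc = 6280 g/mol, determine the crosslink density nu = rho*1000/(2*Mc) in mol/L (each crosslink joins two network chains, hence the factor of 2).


nu = rho * 1000 / (2 * Mc)
nu = 1.23 * 1000 / (2 * 6280)
nu = 1230.0 / 12560
nu = 0.0979 mol/L

0.0979 mol/L


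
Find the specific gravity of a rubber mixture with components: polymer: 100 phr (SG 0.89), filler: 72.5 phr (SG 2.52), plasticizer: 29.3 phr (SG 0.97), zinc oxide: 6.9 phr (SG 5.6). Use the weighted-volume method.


Sum of weights = 208.7
Volume contributions:
  polymer: 100/0.89 = 112.3596
  filler: 72.5/2.52 = 28.7698
  plasticizer: 29.3/0.97 = 30.2062
  zinc oxide: 6.9/5.6 = 1.2321
Sum of volumes = 172.5677
SG = 208.7 / 172.5677 = 1.209

SG = 1.209


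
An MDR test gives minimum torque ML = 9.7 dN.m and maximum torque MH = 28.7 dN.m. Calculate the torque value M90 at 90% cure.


M90 = ML + 0.9 * (MH - ML)
M90 = 9.7 + 0.9 * (28.7 - 9.7)
M90 = 9.7 + 0.9 * 19.0
M90 = 26.8 dN.m

26.8 dN.m


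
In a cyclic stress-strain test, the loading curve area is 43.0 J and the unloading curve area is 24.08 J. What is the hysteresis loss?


Hysteresis loss = loading - unloading
= 43.0 - 24.08
= 18.92 J

18.92 J


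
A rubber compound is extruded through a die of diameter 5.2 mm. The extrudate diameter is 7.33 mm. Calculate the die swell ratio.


Die swell ratio = D_extrudate / D_die
= 7.33 / 5.2
= 1.41

Die swell = 1.41


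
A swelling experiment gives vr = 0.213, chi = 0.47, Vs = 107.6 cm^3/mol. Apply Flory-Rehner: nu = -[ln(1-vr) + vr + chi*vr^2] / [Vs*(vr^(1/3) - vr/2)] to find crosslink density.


ln(1 - vr) = ln(1 - 0.213) = -0.2395
Numerator = -((-0.2395) + 0.213 + 0.47 * 0.213^2) = 0.0052
Denominator = 107.6 * (0.213^(1/3) - 0.213/2) = 52.8003
nu = 0.0052 / 52.8003 = 9.8552e-05 mol/cm^3

9.8552e-05 mol/cm^3


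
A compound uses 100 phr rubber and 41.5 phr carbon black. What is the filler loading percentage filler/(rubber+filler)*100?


Filler % = filler / (rubber + filler) * 100
= 41.5 / (100 + 41.5) * 100
= 41.5 / 141.5 * 100
= 29.33%

29.33%


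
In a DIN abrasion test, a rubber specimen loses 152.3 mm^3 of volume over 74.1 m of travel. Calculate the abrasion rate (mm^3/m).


Rate = volume_loss / distance
= 152.3 / 74.1
= 2.055 mm^3/m

2.055 mm^3/m


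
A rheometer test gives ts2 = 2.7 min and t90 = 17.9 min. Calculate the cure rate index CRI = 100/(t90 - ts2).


CRI = 100 / (t90 - ts2)
= 100 / (17.9 - 2.7)
= 100 / 15.2
= 6.58 min^-1

6.58 min^-1


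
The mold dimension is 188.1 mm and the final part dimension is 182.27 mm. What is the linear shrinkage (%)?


Shrinkage = (mold - part) / mold * 100
= (188.1 - 182.27) / 188.1 * 100
= 5.83 / 188.1 * 100
= 3.1%

3.1%


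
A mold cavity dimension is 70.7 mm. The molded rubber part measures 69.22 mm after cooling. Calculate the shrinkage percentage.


Shrinkage = (mold - part) / mold * 100
= (70.7 - 69.22) / 70.7 * 100
= 1.48 / 70.7 * 100
= 2.09%

2.09%


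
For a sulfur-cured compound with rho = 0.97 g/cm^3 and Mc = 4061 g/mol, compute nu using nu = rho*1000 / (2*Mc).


nu = rho * 1000 / (2 * Mc)
nu = 0.97 * 1000 / (2 * 4061)
nu = 970.0 / 8122
nu = 0.1194 mol/L

0.1194 mol/L


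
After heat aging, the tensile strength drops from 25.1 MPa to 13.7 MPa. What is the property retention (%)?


Retention = aged / original * 100
= 13.7 / 25.1 * 100
= 54.6%

54.6%


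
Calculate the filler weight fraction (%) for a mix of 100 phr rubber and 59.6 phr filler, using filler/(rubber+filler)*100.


Filler % = filler / (rubber + filler) * 100
= 59.6 / (100 + 59.6) * 100
= 59.6 / 159.6 * 100
= 37.34%

37.34%


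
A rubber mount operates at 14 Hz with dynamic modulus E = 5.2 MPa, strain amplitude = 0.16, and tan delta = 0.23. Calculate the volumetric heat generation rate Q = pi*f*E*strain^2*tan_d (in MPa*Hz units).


Q = pi * f * E * strain^2 * tan_d
= pi * 14 * 5.2 * 0.16^2 * 0.23
= pi * 14 * 5.2 * 0.0256 * 0.23
= 1.3466

Q = 1.3466


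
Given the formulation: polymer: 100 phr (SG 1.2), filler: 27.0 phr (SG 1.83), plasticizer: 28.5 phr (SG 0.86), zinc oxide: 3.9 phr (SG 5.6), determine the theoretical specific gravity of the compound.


Sum of weights = 159.4
Volume contributions:
  polymer: 100/1.2 = 83.3333
  filler: 27.0/1.83 = 14.7541
  plasticizer: 28.5/0.86 = 33.1395
  zinc oxide: 3.9/5.6 = 0.6964
Sum of volumes = 131.9234
SG = 159.4 / 131.9234 = 1.208

SG = 1.208


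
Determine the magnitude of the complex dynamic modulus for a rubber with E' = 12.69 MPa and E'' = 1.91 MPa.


|E*| = sqrt(E'^2 + E''^2)
= sqrt(12.69^2 + 1.91^2)
= sqrt(161.0361 + 3.6481)
= 12.833 MPa

12.833 MPa


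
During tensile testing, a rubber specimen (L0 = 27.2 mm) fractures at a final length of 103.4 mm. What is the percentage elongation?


Elongation = (Lf - L0) / L0 * 100
= (103.4 - 27.2) / 27.2 * 100
= 76.2 / 27.2 * 100
= 280.1%

280.1%


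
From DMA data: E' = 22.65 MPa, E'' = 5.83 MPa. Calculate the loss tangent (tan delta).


tan delta = E'' / E'
= 5.83 / 22.65
= 0.2574

tan delta = 0.2574


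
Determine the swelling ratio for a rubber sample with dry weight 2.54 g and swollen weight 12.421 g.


Q = W_swollen / W_dry
Q = 12.421 / 2.54
Q = 4.89

Q = 4.89


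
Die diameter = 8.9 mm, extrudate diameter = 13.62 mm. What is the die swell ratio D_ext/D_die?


Die swell ratio = D_extrudate / D_die
= 13.62 / 8.9
= 1.53

Die swell = 1.53


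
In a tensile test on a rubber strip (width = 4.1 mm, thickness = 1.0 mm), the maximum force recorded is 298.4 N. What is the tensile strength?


Area = width * thickness = 4.1 * 1.0 = 4.1 mm^2
TS = force / area = 298.4 / 4.1 = 72.78 MPa

72.78 MPa


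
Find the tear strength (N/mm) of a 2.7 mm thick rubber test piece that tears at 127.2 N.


Tear strength = force / thickness
= 127.2 / 2.7
= 47.11 N/mm

47.11 N/mm


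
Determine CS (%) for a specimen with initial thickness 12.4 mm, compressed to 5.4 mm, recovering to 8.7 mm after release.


CS = (t0 - recovered) / (t0 - ts) * 100
= (12.4 - 8.7) / (12.4 - 5.4) * 100
= 3.7 / 7.0 * 100
= 52.9%

52.9%


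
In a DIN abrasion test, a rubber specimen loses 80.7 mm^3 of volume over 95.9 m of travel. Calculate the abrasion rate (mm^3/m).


Rate = volume_loss / distance
= 80.7 / 95.9
= 0.842 mm^3/m

0.842 mm^3/m


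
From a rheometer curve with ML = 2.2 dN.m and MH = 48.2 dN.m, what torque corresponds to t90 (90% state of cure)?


M90 = ML + 0.9 * (MH - ML)
M90 = 2.2 + 0.9 * (48.2 - 2.2)
M90 = 2.2 + 0.9 * 46.0
M90 = 43.6 dN.m

43.6 dN.m


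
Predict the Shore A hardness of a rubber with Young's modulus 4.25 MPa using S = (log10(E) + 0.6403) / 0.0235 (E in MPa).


log10(E) = 0.0235*S - 0.6403  =>  S = (log10(E) + 0.6403) / 0.0235
log10(4.25) = 0.628389
S = (0.628389 + 0.6403) / 0.0235 = 1.268689 / 0.0235
S = 54.0

Shore A = 54.0


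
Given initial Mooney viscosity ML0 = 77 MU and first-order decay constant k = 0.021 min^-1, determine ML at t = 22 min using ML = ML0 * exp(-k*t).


ML = ML0 * exp(-k * t)
ML = 77 * exp(-0.021 * 22)
ML = 77 * 0.6300
ML = 48.51 MU

48.51 MU


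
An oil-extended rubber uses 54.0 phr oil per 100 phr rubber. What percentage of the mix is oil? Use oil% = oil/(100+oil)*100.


Oil % = oil / (100 + oil) * 100
= 54.0 / (100 + 54.0) * 100
= 54.0 / 154.0 * 100
= 35.06%

35.06%


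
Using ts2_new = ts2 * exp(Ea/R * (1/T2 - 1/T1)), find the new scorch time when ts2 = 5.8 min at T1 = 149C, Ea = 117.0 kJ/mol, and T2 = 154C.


Convert temperatures: T1 = 149 + 273.15 = 422.15 K, T2 = 154 + 273.15 = 427.15 K
ts2_new = 5.8 * exp(117000 / 8.314 * (1/427.15 - 1/422.15))
1/T2 - 1/T1 = -2.7728e-05
ts2_new = 3.93 min

3.93 min


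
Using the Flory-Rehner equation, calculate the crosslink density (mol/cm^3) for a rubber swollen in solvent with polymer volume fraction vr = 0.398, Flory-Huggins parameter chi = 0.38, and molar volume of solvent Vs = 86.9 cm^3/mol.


ln(1 - vr) = ln(1 - 0.398) = -0.5075
Numerator = -((-0.5075) + 0.398 + 0.38 * 0.398^2) = 0.0493
Denominator = 86.9 * (0.398^(1/3) - 0.398/2) = 46.6285
nu = 0.0493 / 46.6285 = 0.0011 mol/cm^3

0.0011 mol/cm^3


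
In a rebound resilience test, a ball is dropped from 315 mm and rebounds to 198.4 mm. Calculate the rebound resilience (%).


Resilience = h_rebound / h_drop * 100
= 198.4 / 315 * 100
= 63.0%

63.0%


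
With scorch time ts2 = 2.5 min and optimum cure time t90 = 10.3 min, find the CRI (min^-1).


CRI = 100 / (t90 - ts2)
= 100 / (10.3 - 2.5)
= 100 / 7.8
= 12.82 min^-1

12.82 min^-1


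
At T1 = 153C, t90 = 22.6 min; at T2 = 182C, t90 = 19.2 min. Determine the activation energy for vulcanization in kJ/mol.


T1 = 426.15 K, T2 = 455.15 K
1/T1 - 1/T2 = 1.4951e-04
ln(t1/t2) = ln(22.6/19.2) = 0.1630
Ea = 8.314 * 0.1630 / 1.4951e-04 = 9066.1361 J/mol
Ea = 9.07 kJ/mol

9.07 kJ/mol


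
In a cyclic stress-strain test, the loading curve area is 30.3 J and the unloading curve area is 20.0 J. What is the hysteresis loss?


Hysteresis loss = loading - unloading
= 30.3 - 20.0
= 10.3 J

10.3 J


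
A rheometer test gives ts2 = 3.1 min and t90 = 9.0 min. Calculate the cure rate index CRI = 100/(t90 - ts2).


CRI = 100 / (t90 - ts2)
= 100 / (9.0 - 3.1)
= 100 / 5.9
= 16.95 min^-1

16.95 min^-1


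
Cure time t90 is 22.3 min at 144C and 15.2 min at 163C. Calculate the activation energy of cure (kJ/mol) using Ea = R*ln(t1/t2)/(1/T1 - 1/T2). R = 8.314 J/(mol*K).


T1 = 417.15 K, T2 = 436.15 K
1/T1 - 1/T2 = 1.0443e-04
ln(t1/t2) = ln(22.3/15.2) = 0.3833
Ea = 8.314 * 0.3833 / 1.0443e-04 = 30515.0053 J/mol
Ea = 30.52 kJ/mol

30.52 kJ/mol


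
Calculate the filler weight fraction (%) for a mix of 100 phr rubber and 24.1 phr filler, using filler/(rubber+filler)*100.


Filler % = filler / (rubber + filler) * 100
= 24.1 / (100 + 24.1) * 100
= 24.1 / 124.1 * 100
= 19.42%

19.42%


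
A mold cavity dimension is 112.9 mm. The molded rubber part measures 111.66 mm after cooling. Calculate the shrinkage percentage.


Shrinkage = (mold - part) / mold * 100
= (112.9 - 111.66) / 112.9 * 100
= 1.24 / 112.9 * 100
= 1.1%

1.1%


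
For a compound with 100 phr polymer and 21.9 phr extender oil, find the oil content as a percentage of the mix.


Oil % = oil / (100 + oil) * 100
= 21.9 / (100 + 21.9) * 100
= 21.9 / 121.9 * 100
= 17.97%

17.97%


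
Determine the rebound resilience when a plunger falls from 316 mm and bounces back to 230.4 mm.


Resilience = h_rebound / h_drop * 100
= 230.4 / 316 * 100
= 72.9%

72.9%


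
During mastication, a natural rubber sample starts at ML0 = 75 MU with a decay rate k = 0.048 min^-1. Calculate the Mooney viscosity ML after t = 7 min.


ML = ML0 * exp(-k * t)
ML = 75 * exp(-0.048 * 7)
ML = 75 * 0.7146
ML = 53.6 MU

53.6 MU


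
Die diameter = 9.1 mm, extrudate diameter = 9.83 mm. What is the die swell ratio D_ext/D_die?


Die swell ratio = D_extrudate / D_die
= 9.83 / 9.1
= 1.08

Die swell = 1.08


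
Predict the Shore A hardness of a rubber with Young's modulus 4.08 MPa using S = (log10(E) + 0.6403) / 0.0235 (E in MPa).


log10(E) = 0.0235*S - 0.6403  =>  S = (log10(E) + 0.6403) / 0.0235
log10(4.08) = 0.610660
S = (0.610660 + 0.6403) / 0.0235 = 1.250960 / 0.0235
S = 53.2

Shore A = 53.2


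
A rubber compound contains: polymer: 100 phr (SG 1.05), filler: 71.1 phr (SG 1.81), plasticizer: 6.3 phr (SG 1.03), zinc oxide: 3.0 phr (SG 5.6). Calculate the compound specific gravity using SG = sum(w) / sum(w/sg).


Sum of weights = 180.4
Volume contributions:
  polymer: 100/1.05 = 95.2381
  filler: 71.1/1.81 = 39.2818
  plasticizer: 6.3/1.03 = 6.1165
  zinc oxide: 3.0/5.6 = 0.5357
Sum of volumes = 141.1721
SG = 180.4 / 141.1721 = 1.278

SG = 1.278


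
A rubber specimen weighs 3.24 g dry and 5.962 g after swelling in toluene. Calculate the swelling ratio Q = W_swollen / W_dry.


Q = W_swollen / W_dry
Q = 5.962 / 3.24
Q = 1.84

Q = 1.84


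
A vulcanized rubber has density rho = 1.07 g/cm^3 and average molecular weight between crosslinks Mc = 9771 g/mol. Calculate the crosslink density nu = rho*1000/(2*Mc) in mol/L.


nu = rho * 1000 / (2 * Mc)
nu = 1.07 * 1000 / (2 * 9771)
nu = 1070.0 / 19542
nu = 0.0548 mol/L

0.0548 mol/L


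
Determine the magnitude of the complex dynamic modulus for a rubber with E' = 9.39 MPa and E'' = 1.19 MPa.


|E*| = sqrt(E'^2 + E''^2)
= sqrt(9.39^2 + 1.19^2)
= sqrt(88.1721 + 1.4161)
= 9.465 MPa

9.465 MPa


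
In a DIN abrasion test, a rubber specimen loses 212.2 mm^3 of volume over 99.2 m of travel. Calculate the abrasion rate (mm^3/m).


Rate = volume_loss / distance
= 212.2 / 99.2
= 2.139 mm^3/m

2.139 mm^3/m


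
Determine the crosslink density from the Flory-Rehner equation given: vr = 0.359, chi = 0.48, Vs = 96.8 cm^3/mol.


ln(1 - vr) = ln(1 - 0.359) = -0.4447
Numerator = -((-0.4447) + 0.359 + 0.48 * 0.359^2) = 0.0239
Denominator = 96.8 * (0.359^(1/3) - 0.359/2) = 51.4220
nu = 0.0239 / 51.4220 = 4.6406e-04 mol/cm^3

4.6406e-04 mol/cm^3


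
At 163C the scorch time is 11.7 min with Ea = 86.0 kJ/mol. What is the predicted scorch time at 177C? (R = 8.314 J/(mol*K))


Convert temperatures: T1 = 163 + 273.15 = 436.15 K, T2 = 177 + 273.15 = 450.15 K
ts2_new = 11.7 * exp(86000 / 8.314 * (1/450.15 - 1/436.15))
1/T2 - 1/T1 = -7.1307e-05
ts2_new = 5.6 min

5.6 min


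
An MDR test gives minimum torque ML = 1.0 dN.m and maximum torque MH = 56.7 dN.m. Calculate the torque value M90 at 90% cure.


M90 = ML + 0.9 * (MH - ML)
M90 = 1.0 + 0.9 * (56.7 - 1.0)
M90 = 1.0 + 0.9 * 55.7
M90 = 51.13 dN.m

51.13 dN.m


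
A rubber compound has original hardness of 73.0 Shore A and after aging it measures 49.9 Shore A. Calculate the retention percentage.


Retention = aged / original * 100
= 49.9 / 73.0 * 100
= 68.4%

68.4%


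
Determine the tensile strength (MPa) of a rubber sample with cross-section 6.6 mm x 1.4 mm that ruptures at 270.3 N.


Area = width * thickness = 6.6 * 1.4 = 9.24 mm^2
TS = force / area = 270.3 / 9.24 = 29.25 MPa

29.25 MPa


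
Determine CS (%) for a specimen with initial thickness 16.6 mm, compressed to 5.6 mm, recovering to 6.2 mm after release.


CS = (t0 - recovered) / (t0 - ts) * 100
= (16.6 - 6.2) / (16.6 - 5.6) * 100
= 10.4 / 11.0 * 100
= 94.5%

94.5%


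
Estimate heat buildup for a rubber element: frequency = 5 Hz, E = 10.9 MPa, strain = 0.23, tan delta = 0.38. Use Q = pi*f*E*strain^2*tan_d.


Q = pi * f * E * strain^2 * tan_d
= pi * 5 * 10.9 * 0.23^2 * 0.38
= pi * 5 * 10.9 * 0.0529 * 0.38
= 3.4418

Q = 3.4418


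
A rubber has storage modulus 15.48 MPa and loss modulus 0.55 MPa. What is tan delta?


tan delta = E'' / E'
= 0.55 / 15.48
= 0.0355

tan delta = 0.0355


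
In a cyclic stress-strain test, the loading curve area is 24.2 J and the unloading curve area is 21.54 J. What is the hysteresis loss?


Hysteresis loss = loading - unloading
= 24.2 - 21.54
= 2.66 J

2.66 J


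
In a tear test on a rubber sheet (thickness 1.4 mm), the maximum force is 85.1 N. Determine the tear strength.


Tear strength = force / thickness
= 85.1 / 1.4
= 60.79 N/mm

60.79 N/mm


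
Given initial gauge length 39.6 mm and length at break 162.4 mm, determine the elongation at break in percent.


Elongation = (Lf - L0) / L0 * 100
= (162.4 - 39.6) / 39.6 * 100
= 122.8 / 39.6 * 100
= 310.1%

310.1%


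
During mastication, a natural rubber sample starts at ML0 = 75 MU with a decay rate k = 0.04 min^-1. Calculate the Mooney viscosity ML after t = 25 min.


ML = ML0 * exp(-k * t)
ML = 75 * exp(-0.04 * 25)
ML = 75 * 0.3679
ML = 27.59 MU

27.59 MU


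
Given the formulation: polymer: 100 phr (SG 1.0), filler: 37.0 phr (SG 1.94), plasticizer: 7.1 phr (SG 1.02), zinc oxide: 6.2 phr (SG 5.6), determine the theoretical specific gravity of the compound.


Sum of weights = 150.3
Volume contributions:
  polymer: 100/1.0 = 100.0000
  filler: 37.0/1.94 = 19.0722
  plasticizer: 7.1/1.02 = 6.9608
  zinc oxide: 6.2/5.6 = 1.1071
Sum of volumes = 127.1401
SG = 150.3 / 127.1401 = 1.182

SG = 1.182


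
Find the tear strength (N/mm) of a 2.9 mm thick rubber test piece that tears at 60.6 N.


Tear strength = force / thickness
= 60.6 / 2.9
= 20.9 N/mm

20.9 N/mm


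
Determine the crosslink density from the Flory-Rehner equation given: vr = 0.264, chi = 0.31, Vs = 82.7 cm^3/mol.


ln(1 - vr) = ln(1 - 0.264) = -0.3065
Numerator = -((-0.3065) + 0.264 + 0.31 * 0.264^2) = 0.0209
Denominator = 82.7 * (0.264^(1/3) - 0.264/2) = 42.1362
nu = 0.0209 / 42.1362 = 4.9647e-04 mol/cm^3

4.9647e-04 mol/cm^3


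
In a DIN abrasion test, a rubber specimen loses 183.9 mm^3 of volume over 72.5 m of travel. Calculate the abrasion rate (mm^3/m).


Rate = volume_loss / distance
= 183.9 / 72.5
= 2.537 mm^3/m

2.537 mm^3/m


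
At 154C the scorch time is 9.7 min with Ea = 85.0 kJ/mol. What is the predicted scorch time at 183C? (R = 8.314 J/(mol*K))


Convert temperatures: T1 = 154 + 273.15 = 427.15 K, T2 = 183 + 273.15 = 456.15 K
ts2_new = 9.7 * exp(85000 / 8.314 * (1/456.15 - 1/427.15))
1/T2 - 1/T1 = -1.4884e-04
ts2_new = 2.12 min

2.12 min


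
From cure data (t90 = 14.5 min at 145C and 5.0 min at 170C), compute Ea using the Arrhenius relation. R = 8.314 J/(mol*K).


T1 = 418.15 K, T2 = 443.15 K
1/T1 - 1/T2 = 1.3491e-04
ln(t1/t2) = ln(14.5/5.0) = 1.0647
Ea = 8.314 * 1.0647 / 1.3491e-04 = 65612.1849 J/mol
Ea = 65.61 kJ/mol

65.61 kJ/mol


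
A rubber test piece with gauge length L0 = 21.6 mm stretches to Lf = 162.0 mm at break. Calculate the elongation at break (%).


Elongation = (Lf - L0) / L0 * 100
= (162.0 - 21.6) / 21.6 * 100
= 140.4 / 21.6 * 100
= 650.0%

650.0%


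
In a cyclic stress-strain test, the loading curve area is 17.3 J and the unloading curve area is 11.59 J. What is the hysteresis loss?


Hysteresis loss = loading - unloading
= 17.3 - 11.59
= 5.71 J

5.71 J


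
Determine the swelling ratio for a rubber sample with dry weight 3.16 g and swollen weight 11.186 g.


Q = W_swollen / W_dry
Q = 11.186 / 3.16
Q = 3.54

Q = 3.54


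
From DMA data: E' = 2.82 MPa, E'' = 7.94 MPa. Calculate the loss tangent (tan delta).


tan delta = E'' / E'
= 7.94 / 2.82
= 2.8156

tan delta = 2.8156


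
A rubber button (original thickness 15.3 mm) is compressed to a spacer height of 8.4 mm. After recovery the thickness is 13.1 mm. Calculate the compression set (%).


CS = (t0 - recovered) / (t0 - ts) * 100
= (15.3 - 13.1) / (15.3 - 8.4) * 100
= 2.2 / 6.9 * 100
= 31.9%

31.9%


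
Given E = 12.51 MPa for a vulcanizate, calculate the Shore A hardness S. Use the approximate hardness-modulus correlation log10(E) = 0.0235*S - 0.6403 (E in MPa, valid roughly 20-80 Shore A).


log10(E) = 0.0235*S - 0.6403  =>  S = (log10(E) + 0.6403) / 0.0235
log10(12.51) = 1.097257
S = (1.097257 + 0.6403) / 0.0235 = 1.737557 / 0.0235
S = 73.9

Shore A = 73.9


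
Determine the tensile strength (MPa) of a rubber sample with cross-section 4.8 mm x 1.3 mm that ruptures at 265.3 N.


Area = width * thickness = 4.8 * 1.3 = 6.24 mm^2
TS = force / area = 265.3 / 6.24 = 42.52 MPa

42.52 MPa


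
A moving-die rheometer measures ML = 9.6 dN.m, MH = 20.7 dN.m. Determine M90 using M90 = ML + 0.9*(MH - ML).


M90 = ML + 0.9 * (MH - ML)
M90 = 9.6 + 0.9 * (20.7 - 9.6)
M90 = 9.6 + 0.9 * 11.1
M90 = 19.59 dN.m

19.59 dN.m


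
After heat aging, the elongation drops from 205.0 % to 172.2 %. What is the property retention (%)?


Retention = aged / original * 100
= 172.2 / 205.0 * 100
= 84.0%

84.0%


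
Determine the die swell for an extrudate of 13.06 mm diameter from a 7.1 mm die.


Die swell ratio = D_extrudate / D_die
= 13.06 / 7.1
= 1.839

Die swell = 1.839


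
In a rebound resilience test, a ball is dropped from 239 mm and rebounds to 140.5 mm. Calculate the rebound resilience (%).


Resilience = h_rebound / h_drop * 100
= 140.5 / 239 * 100
= 58.8%

58.8%


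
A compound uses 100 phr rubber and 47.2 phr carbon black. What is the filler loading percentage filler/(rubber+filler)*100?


Filler % = filler / (rubber + filler) * 100
= 47.2 / (100 + 47.2) * 100
= 47.2 / 147.2 * 100
= 32.07%

32.07%


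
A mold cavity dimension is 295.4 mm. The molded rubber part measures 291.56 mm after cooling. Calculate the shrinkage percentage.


Shrinkage = (mold - part) / mold * 100
= (295.4 - 291.56) / 295.4 * 100
= 3.84 / 295.4 * 100
= 1.3%

1.3%


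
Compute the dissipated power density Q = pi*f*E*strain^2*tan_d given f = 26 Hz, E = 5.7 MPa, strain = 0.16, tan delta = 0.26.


Q = pi * f * E * strain^2 * tan_d
= pi * 26 * 5.7 * 0.16^2 * 0.26
= pi * 26 * 5.7 * 0.0256 * 0.26
= 3.0989

Q = 3.0989


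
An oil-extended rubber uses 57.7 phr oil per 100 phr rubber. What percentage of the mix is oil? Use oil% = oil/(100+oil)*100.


Oil % = oil / (100 + oil) * 100
= 57.7 / (100 + 57.7) * 100
= 57.7 / 157.7 * 100
= 36.59%

36.59%


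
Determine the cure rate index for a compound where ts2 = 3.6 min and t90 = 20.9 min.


CRI = 100 / (t90 - ts2)
= 100 / (20.9 - 3.6)
= 100 / 17.3
= 5.78 min^-1

5.78 min^-1


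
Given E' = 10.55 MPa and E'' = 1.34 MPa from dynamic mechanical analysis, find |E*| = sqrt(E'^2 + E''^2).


|E*| = sqrt(E'^2 + E''^2)
= sqrt(10.55^2 + 1.34^2)
= sqrt(111.3025 + 1.7956)
= 10.635 MPa

10.635 MPa


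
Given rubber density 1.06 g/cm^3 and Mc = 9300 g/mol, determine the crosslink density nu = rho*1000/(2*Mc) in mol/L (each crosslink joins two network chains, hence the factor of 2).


nu = rho * 1000 / (2 * Mc)
nu = 1.06 * 1000 / (2 * 9300)
nu = 1060.0 / 18600
nu = 0.0570 mol/L

0.0570 mol/L


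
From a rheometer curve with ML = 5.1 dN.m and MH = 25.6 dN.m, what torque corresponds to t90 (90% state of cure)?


M90 = ML + 0.9 * (MH - ML)
M90 = 5.1 + 0.9 * (25.6 - 5.1)
M90 = 5.1 + 0.9 * 20.5
M90 = 23.55 dN.m

23.55 dN.m


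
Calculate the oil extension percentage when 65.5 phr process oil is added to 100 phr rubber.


Oil % = oil / (100 + oil) * 100
= 65.5 / (100 + 65.5) * 100
= 65.5 / 165.5 * 100
= 39.58%

39.58%


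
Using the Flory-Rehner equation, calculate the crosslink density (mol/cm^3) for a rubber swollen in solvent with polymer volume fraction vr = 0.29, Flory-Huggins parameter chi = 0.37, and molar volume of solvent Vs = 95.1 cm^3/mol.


ln(1 - vr) = ln(1 - 0.29) = -0.3425
Numerator = -((-0.3425) + 0.29 + 0.37 * 0.29^2) = 0.0214
Denominator = 95.1 * (0.29^(1/3) - 0.29/2) = 49.1582
nu = 0.0214 / 49.1582 = 4.3479e-04 mol/cm^3

4.3479e-04 mol/cm^3


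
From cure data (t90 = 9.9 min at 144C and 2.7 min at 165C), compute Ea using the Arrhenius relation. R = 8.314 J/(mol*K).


T1 = 417.15 K, T2 = 438.15 K
1/T1 - 1/T2 = 1.1490e-04
ln(t1/t2) = ln(9.9/2.7) = 1.2993
Ea = 8.314 * 1.2993 / 1.1490e-04 = 94017.6822 J/mol
Ea = 94.02 kJ/mol

94.02 kJ/mol


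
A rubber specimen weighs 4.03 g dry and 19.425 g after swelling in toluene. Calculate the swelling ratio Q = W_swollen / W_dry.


Q = W_swollen / W_dry
Q = 19.425 / 4.03
Q = 4.82

Q = 4.82


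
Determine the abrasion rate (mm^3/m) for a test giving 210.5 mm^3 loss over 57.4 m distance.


Rate = volume_loss / distance
= 210.5 / 57.4
= 3.667 mm^3/m

3.667 mm^3/m


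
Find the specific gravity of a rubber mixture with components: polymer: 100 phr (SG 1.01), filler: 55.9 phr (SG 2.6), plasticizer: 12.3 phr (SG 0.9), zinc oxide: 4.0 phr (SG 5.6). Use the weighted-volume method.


Sum of weights = 172.2
Volume contributions:
  polymer: 100/1.01 = 99.0099
  filler: 55.9/2.6 = 21.5000
  plasticizer: 12.3/0.9 = 13.6667
  zinc oxide: 4.0/5.6 = 0.7143
Sum of volumes = 134.8909
SG = 172.2 / 134.8909 = 1.277

SG = 1.277


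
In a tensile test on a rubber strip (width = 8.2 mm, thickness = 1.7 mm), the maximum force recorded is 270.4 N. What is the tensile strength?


Area = width * thickness = 8.2 * 1.7 = 13.94 mm^2
TS = force / area = 270.4 / 13.94 = 19.4 MPa

19.4 MPa


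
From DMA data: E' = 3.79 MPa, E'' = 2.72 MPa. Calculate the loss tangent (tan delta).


tan delta = E'' / E'
= 2.72 / 3.79
= 0.7177

tan delta = 0.7177


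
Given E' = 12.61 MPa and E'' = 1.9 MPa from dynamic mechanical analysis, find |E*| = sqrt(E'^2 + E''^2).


|E*| = sqrt(E'^2 + E''^2)
= sqrt(12.61^2 + 1.9^2)
= sqrt(159.0121 + 3.6100)
= 12.752 MPa

12.752 MPa


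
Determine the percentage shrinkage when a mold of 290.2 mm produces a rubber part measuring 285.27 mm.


Shrinkage = (mold - part) / mold * 100
= (290.2 - 285.27) / 290.2 * 100
= 4.93 / 290.2 * 100
= 1.7%

1.7%


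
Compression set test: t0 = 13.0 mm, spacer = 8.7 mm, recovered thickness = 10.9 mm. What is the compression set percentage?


CS = (t0 - recovered) / (t0 - ts) * 100
= (13.0 - 10.9) / (13.0 - 8.7) * 100
= 2.1 / 4.3 * 100
= 48.8%

48.8%


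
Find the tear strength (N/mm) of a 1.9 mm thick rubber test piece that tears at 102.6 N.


Tear strength = force / thickness
= 102.6 / 1.9
= 54.0 N/mm

54.0 N/mm


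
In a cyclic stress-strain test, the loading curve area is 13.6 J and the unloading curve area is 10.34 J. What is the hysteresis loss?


Hysteresis loss = loading - unloading
= 13.6 - 10.34
= 3.26 J

3.26 J


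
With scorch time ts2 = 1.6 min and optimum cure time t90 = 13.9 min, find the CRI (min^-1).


CRI = 100 / (t90 - ts2)
= 100 / (13.9 - 1.6)
= 100 / 12.3
= 8.13 min^-1

8.13 min^-1


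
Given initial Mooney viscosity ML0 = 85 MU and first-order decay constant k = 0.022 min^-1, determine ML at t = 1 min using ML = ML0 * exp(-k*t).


ML = ML0 * exp(-k * t)
ML = 85 * exp(-0.022 * 1)
ML = 85 * 0.9782
ML = 83.15 MU

83.15 MU


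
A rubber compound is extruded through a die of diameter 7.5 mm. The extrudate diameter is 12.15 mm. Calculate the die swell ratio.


Die swell ratio = D_extrudate / D_die
= 12.15 / 7.5
= 1.62

Die swell = 1.62


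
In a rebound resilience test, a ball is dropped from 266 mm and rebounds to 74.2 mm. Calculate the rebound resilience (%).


Resilience = h_rebound / h_drop * 100
= 74.2 / 266 * 100
= 27.9%

27.9%


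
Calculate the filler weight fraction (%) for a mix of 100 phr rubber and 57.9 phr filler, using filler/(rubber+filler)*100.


Filler % = filler / (rubber + filler) * 100
= 57.9 / (100 + 57.9) * 100
= 57.9 / 157.9 * 100
= 36.67%

36.67%


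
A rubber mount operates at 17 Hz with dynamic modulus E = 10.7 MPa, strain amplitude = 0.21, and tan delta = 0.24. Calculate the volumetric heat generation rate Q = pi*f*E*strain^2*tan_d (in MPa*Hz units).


Q = pi * f * E * strain^2 * tan_d
= pi * 17 * 10.7 * 0.21^2 * 0.24
= pi * 17 * 10.7 * 0.0441 * 0.24
= 6.0483

Q = 6.0483


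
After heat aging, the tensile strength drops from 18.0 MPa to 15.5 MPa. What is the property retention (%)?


Retention = aged / original * 100
= 15.5 / 18.0 * 100
= 86.1%

86.1%


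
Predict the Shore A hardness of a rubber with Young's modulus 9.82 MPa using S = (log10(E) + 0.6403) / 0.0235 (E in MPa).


log10(E) = 0.0235*S - 0.6403  =>  S = (log10(E) + 0.6403) / 0.0235
log10(9.82) = 0.992111
S = (0.992111 + 0.6403) / 0.0235 = 1.632411 / 0.0235
S = 69.5

Shore A = 69.5


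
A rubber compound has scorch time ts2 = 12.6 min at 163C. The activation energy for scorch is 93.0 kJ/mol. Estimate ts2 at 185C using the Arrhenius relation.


Convert temperatures: T1 = 163 + 273.15 = 436.15 K, T2 = 185 + 273.15 = 458.15 K
ts2_new = 12.6 * exp(93000 / 8.314 * (1/458.15 - 1/436.15))
1/T2 - 1/T1 = -1.1010e-04
ts2_new = 3.68 min

3.68 min


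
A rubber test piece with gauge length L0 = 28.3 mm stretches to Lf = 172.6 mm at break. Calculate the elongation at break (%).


Elongation = (Lf - L0) / L0 * 100
= (172.6 - 28.3) / 28.3 * 100
= 144.3 / 28.3 * 100
= 509.9%

509.9%


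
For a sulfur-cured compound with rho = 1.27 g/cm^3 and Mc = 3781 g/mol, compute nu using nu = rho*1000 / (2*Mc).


nu = rho * 1000 / (2 * Mc)
nu = 1.27 * 1000 / (2 * 3781)
nu = 1270.0 / 7562
nu = 0.1679 mol/L

0.1679 mol/L


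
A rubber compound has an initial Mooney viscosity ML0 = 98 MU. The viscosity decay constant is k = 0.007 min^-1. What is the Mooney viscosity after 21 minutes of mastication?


ML = ML0 * exp(-k * t)
ML = 98 * exp(-0.007 * 21)
ML = 98 * 0.8633
ML = 84.6 MU

84.6 MU


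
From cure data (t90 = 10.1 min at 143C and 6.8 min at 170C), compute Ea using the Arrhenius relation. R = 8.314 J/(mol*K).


T1 = 416.15 K, T2 = 443.15 K
1/T1 - 1/T2 = 1.4641e-04
ln(t1/t2) = ln(10.1/6.8) = 0.3956
Ea = 8.314 * 0.3956 / 1.4641e-04 = 22465.5604 J/mol
Ea = 22.47 kJ/mol

22.47 kJ/mol


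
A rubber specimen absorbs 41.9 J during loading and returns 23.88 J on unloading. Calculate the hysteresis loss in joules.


Hysteresis loss = loading - unloading
= 41.9 - 23.88
= 18.02 J

18.02 J


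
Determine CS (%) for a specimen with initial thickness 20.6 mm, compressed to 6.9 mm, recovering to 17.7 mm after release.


CS = (t0 - recovered) / (t0 - ts) * 100
= (20.6 - 17.7) / (20.6 - 6.9) * 100
= 2.9 / 13.7 * 100
= 21.2%

21.2%


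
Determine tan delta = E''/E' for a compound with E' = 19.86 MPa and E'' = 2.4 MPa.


tan delta = E'' / E'
= 2.4 / 19.86
= 0.1208

tan delta = 0.1208


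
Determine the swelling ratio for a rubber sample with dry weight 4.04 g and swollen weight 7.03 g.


Q = W_swollen / W_dry
Q = 7.03 / 4.04
Q = 1.74

Q = 1.74


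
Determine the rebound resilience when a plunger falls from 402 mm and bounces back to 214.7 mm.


Resilience = h_rebound / h_drop * 100
= 214.7 / 402 * 100
= 53.4%

53.4%


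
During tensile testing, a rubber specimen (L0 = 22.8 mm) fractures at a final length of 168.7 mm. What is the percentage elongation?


Elongation = (Lf - L0) / L0 * 100
= (168.7 - 22.8) / 22.8 * 100
= 145.9 / 22.8 * 100
= 639.9%

639.9%


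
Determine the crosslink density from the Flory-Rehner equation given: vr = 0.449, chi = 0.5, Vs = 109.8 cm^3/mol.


ln(1 - vr) = ln(1 - 0.449) = -0.5960
Numerator = -((-0.5960) + 0.449 + 0.5 * 0.449^2) = 0.0462
Denominator = 109.8 * (0.449^(1/3) - 0.449/2) = 59.4283
nu = 0.0462 / 59.4283 = 7.7774e-04 mol/cm^3

7.7774e-04 mol/cm^3


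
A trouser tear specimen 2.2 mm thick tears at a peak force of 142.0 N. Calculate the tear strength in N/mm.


Tear strength = force / thickness
= 142.0 / 2.2
= 64.55 N/mm

64.55 N/mm


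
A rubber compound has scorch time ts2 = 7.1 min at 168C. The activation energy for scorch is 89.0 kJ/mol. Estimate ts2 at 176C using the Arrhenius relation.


Convert temperatures: T1 = 168 + 273.15 = 441.15 K, T2 = 176 + 273.15 = 449.15 K
ts2_new = 7.1 * exp(89000 / 8.314 * (1/449.15 - 1/441.15))
1/T2 - 1/T1 = -4.0375e-05
ts2_new = 4.61 min

4.61 min


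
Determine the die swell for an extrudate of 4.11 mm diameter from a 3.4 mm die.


Die swell ratio = D_extrudate / D_die
= 4.11 / 3.4
= 1.209

Die swell = 1.209


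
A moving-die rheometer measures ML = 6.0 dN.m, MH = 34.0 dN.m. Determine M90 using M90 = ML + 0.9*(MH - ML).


M90 = ML + 0.9 * (MH - ML)
M90 = 6.0 + 0.9 * (34.0 - 6.0)
M90 = 6.0 + 0.9 * 28.0
M90 = 31.2 dN.m

31.2 dN.m


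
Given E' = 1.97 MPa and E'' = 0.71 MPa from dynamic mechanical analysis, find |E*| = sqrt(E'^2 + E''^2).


|E*| = sqrt(E'^2 + E''^2)
= sqrt(1.97^2 + 0.71^2)
= sqrt(3.8809 + 0.5041)
= 2.094 MPa

2.094 MPa


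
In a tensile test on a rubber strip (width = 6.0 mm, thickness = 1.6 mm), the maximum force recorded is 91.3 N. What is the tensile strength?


Area = width * thickness = 6.0 * 1.6 = 9.6 mm^2
TS = force / area = 91.3 / 9.6 = 9.51 MPa

9.51 MPa


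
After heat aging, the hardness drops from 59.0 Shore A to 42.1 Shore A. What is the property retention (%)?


Retention = aged / original * 100
= 42.1 / 59.0 * 100
= 71.4%

71.4%


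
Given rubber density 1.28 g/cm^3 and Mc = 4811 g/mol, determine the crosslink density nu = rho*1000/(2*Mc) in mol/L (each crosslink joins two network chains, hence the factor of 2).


nu = rho * 1000 / (2 * Mc)
nu = 1.28 * 1000 / (2 * 4811)
nu = 1280.0 / 9622
nu = 0.1330 mol/L

0.1330 mol/L


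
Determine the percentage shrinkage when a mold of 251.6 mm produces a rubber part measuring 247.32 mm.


Shrinkage = (mold - part) / mold * 100
= (251.6 - 247.32) / 251.6 * 100
= 4.28 / 251.6 * 100
= 1.7%

1.7%


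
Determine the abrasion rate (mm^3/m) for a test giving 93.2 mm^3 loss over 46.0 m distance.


Rate = volume_loss / distance
= 93.2 / 46.0
= 2.026 mm^3/m

2.026 mm^3/m


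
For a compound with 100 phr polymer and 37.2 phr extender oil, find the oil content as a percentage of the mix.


Oil % = oil / (100 + oil) * 100
= 37.2 / (100 + 37.2) * 100
= 37.2 / 137.2 * 100
= 27.11%

27.11%


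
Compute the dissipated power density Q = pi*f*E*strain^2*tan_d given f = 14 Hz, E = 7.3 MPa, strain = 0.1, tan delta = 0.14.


Q = pi * f * E * strain^2 * tan_d
= pi * 14 * 7.3 * 0.1^2 * 0.14
= pi * 14 * 7.3 * 0.0100 * 0.14
= 0.4495

Q = 0.4495


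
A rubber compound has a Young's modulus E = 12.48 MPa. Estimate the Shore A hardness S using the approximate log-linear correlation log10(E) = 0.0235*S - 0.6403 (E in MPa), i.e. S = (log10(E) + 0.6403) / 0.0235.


log10(E) = 0.0235*S - 0.6403  =>  S = (log10(E) + 0.6403) / 0.0235
log10(12.48) = 1.096215
S = (1.096215 + 0.6403) / 0.0235 = 1.736515 / 0.0235
S = 73.9

Shore A = 73.9


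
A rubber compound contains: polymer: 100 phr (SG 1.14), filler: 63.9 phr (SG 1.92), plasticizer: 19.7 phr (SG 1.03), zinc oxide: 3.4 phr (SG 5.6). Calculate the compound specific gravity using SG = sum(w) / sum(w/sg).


Sum of weights = 187.0
Volume contributions:
  polymer: 100/1.14 = 87.7193
  filler: 63.9/1.92 = 33.2812
  plasticizer: 19.7/1.03 = 19.1262
  zinc oxide: 3.4/5.6 = 0.6071
Sum of volumes = 140.7339
SG = 187.0 / 140.7339 = 1.329

SG = 1.329


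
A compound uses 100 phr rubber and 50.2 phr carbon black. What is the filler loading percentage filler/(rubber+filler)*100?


Filler % = filler / (rubber + filler) * 100
= 50.2 / (100 + 50.2) * 100
= 50.2 / 150.2 * 100
= 33.42%

33.42%


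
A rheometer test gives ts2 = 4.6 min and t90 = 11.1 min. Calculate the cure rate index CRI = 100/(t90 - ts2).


CRI = 100 / (t90 - ts2)
= 100 / (11.1 - 4.6)
= 100 / 6.5
= 15.38 min^-1

15.38 min^-1


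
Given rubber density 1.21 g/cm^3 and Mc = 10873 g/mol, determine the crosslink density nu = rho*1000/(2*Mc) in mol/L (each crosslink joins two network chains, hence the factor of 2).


nu = rho * 1000 / (2 * Mc)
nu = 1.21 * 1000 / (2 * 10873)
nu = 1210.0 / 21746
nu = 0.0556 mol/L

0.0556 mol/L


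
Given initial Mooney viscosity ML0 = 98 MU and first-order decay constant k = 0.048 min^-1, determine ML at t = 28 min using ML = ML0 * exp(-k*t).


ML = ML0 * exp(-k * t)
ML = 98 * exp(-0.048 * 28)
ML = 98 * 0.2608
ML = 25.56 MU

25.56 MU


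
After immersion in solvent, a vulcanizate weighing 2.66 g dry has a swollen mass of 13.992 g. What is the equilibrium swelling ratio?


Q = W_swollen / W_dry
Q = 13.992 / 2.66
Q = 5.26

Q = 5.26


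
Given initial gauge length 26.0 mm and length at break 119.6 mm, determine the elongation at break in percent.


Elongation = (Lf - L0) / L0 * 100
= (119.6 - 26.0) / 26.0 * 100
= 93.6 / 26.0 * 100
= 360.0%

360.0%


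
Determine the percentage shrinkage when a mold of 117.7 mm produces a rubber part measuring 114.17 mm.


Shrinkage = (mold - part) / mold * 100
= (117.7 - 114.17) / 117.7 * 100
= 3.53 / 117.7 * 100
= 3.0%

3.0%


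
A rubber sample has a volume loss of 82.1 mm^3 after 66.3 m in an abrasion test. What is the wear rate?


Rate = volume_loss / distance
= 82.1 / 66.3
= 1.238 mm^3/m

1.238 mm^3/m


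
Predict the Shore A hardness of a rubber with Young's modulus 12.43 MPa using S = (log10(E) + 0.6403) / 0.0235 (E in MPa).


log10(E) = 0.0235*S - 0.6403  =>  S = (log10(E) + 0.6403) / 0.0235
log10(12.43) = 1.094471
S = (1.094471 + 0.6403) / 0.0235 = 1.734771 / 0.0235
S = 73.8

Shore A = 73.8
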